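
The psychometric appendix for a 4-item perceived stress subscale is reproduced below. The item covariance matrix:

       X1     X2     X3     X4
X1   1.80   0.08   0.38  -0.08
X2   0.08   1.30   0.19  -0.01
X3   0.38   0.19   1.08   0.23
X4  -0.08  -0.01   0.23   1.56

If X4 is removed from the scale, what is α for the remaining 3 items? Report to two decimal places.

Remaining items: X1, X2, X3 (k = 3).
sum of item variances = 1.80 + 1.30 + 1.08 = 4.18
σ²_total = 4.18 + 2 × 0.65 = 5.48
α (item deleted) = (3/2)·(1 − 4.18/5.48) = 0.36

α = 0.36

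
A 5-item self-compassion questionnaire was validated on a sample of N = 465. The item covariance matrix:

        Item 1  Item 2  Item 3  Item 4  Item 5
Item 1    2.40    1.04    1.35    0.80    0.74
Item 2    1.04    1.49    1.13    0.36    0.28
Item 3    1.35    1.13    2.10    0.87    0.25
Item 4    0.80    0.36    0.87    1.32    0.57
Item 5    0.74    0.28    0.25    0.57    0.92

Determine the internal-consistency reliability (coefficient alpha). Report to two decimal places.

sum of item variances = 2.40 + 1.49 + 2.10 + 1.32 + 0.92 = 8.23
Sum of the distinct covariances = 7.39
σ²_T = 8.23 + 2 × 7.39 = 23.01
α = (k/(k−1))·(1 − sum of item variances/σ²_T) = (5/4)·(1 − 8.23/23.01) = 0.80

coefficient alpha = 0.80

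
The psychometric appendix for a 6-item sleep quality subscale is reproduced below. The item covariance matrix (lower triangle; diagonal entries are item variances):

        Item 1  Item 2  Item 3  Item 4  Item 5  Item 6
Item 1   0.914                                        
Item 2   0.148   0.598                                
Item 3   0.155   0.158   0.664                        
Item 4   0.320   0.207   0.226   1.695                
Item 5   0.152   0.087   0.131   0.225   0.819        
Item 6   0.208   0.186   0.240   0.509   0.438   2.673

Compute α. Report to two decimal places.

Σσ²ᵢ = 0.914 + 0.598 + 0.664 + 1.695 + 0.819 + 2.673 = 7.363
Σ_{i<j} σ_ij = 3.390
σ²_total = 7.363 + 2 × 3.390 = 14.143
α = (k/(k−1))·(1 − Σσ²ᵢ/σ²_total) = (6/5)·(1 − 7.363/14.143) = 0.58

α = 0.58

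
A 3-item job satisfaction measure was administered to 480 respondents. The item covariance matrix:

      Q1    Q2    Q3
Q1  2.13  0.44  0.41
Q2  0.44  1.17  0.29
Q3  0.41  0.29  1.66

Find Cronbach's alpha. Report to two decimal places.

Cronbach's alpha = 0.47

Σσᵢ² = 2.13 + 1.17 + 1.66 = 4.96
Sum of off-diagonal covariances = 1.14
Var(T) = 4.96 + 2 × 1.14 = 7.24
α = (k/(k−1))·(1 − Σσᵢ²/Var(T)) = (3/2)·(1 − 4.96/7.24) = 0.47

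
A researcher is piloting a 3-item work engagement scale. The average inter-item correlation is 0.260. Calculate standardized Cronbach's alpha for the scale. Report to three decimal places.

α = 0.513

Standardized α = k·r̄ / (1 + (k−1)·r̄) = 3 × 0.260 / (1 + 2 × 0.260)
  = 0.7800 / 1.5200 = 0.513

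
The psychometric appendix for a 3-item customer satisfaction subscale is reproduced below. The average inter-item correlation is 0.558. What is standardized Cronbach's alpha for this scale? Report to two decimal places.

Standardized α = k·r̄ / (1 + (k−1)·r̄) = 3 × 0.558 / (1 + 2 × 0.558)
  = 1.6740 / 2.1160 = 0.79

standardized Cronbach's alpha = 0.79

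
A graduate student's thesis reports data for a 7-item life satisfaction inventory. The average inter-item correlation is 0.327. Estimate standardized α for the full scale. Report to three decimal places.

standardized α = 0.773

Standardized α = k·r̄ / (1 + (k−1)·r̄) = 7 × 0.327 / (1 + 6 × 0.327)
  = 2.2890 / 2.9620 = 0.773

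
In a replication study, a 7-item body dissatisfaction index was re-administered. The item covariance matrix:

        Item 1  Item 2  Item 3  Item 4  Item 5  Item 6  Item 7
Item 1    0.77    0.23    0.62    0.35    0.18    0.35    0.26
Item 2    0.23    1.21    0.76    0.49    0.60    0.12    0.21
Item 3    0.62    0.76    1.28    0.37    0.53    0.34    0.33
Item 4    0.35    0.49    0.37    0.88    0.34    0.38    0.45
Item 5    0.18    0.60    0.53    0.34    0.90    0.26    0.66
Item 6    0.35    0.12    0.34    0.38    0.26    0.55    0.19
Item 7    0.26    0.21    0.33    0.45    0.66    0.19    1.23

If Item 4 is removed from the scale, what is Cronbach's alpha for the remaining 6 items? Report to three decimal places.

Remaining items: Item 1, Item 2, Item 3, Item 5, Item 6, Item 7 (k = 6).
sum of item variances = 0.77 + 1.21 + 1.28 + 0.90 + 0.55 + 1.23 = 5.94
σ²_total = 5.94 + 2 × 5.64 = 17.22
α (item deleted) = (6/5)·(1 − 5.94/17.22) = 0.786

α = 0.786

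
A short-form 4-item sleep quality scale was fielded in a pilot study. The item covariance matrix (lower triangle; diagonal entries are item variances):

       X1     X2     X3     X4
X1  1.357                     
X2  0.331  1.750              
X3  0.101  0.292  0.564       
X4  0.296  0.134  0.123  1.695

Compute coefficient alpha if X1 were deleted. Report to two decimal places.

Remaining items: X2, X3, X4 (k = 3).
Σσᵢ² = 1.750 + 0.564 + 1.695 = 4.009
σ²_T = 4.009 + 2 × 0.549 = 5.107
α (item deleted) = (3/2)·(1 − 4.009/5.107) = 0.32

coefficient alpha = 0.32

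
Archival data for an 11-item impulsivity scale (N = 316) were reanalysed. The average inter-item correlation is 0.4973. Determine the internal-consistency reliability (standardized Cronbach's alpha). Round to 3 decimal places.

α = 0.916

Standardized α = k·r̄ / (1 + (k−1)·r̄) = 11 × 0.4973 / (1 + 10 × 0.4973)
  = 5.4703 / 5.9730 = 0.916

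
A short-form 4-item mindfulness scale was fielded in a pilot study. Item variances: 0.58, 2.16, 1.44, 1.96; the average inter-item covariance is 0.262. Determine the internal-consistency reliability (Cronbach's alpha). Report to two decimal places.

α = 0.45

Σσᵢ² = 0.58 + 2.16 + 1.44 + 1.96 = 6.14
Sum of the 6 distinct covariances = 6 × 0.262 = 1.572
total variance = Σσᵢ² + 2·Σcov = 6.14 + 2 × 1.572 = 9.284
α = (4/3)·(1 − 6.14/9.284) = 0.45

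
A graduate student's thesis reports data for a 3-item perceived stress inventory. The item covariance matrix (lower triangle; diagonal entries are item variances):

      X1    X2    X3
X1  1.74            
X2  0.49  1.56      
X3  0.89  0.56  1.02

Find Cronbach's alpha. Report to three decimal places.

Σσ²ᵢ = 1.74 + 1.56 + 1.02 = 4.32
Sum of the distinct covariances = 1.94
σ²_T = 4.32 + 2 × 1.94 = 8.20
α = (k/(k−1))·(1 − Σσ²ᵢ/σ²_T) = (3/2)·(1 − 4.32/8.20) = 0.710

Cronbach's alpha = 0.710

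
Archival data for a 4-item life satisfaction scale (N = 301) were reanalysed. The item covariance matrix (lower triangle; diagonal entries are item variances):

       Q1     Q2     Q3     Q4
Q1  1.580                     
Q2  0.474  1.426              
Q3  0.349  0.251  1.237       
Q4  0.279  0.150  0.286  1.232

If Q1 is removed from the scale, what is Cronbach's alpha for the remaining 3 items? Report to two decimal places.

Remaining items: Q2, Q3, Q4 (k = 3).
ΣVar(i) = 1.426 + 1.237 + 1.232 = 3.895
total variance = 3.895 + 2 × 0.687 = 5.269
α (item deleted) = (3/2)·(1 − 3.895/5.269) = 0.39

Cronbach's alpha = 0.39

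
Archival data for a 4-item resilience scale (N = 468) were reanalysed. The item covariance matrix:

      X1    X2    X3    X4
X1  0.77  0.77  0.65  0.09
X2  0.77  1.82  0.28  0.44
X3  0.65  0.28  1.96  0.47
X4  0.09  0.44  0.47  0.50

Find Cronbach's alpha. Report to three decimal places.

Σσ²ᵢ = 0.77 + 1.82 + 1.96 + 0.50 = 5.05
Sum of off-diagonal covariances = 2.70
σ²_T = 5.05 + 2 × 2.70 = 10.45
α = (k/(k−1))·(1 − Σσ²ᵢ/σ²_T) = (4/3)·(1 − 5.05/10.45) = 0.689

Cronbach's alpha = 0.689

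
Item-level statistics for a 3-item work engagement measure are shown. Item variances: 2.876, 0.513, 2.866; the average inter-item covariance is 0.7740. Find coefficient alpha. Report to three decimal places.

sum of item variances = 2.876 + 0.513 + 2.866 = 6.255
Sum of the 3 distinct covariances = 3 × 0.7740 = 2.3220
σ²_T = sum of item variances + 2·Σcov = 6.255 + 2 × 2.3220 = 10.8990
α = (3/2)·(1 − 6.255/10.8990) = 0.639

coefficient alpha = 0.639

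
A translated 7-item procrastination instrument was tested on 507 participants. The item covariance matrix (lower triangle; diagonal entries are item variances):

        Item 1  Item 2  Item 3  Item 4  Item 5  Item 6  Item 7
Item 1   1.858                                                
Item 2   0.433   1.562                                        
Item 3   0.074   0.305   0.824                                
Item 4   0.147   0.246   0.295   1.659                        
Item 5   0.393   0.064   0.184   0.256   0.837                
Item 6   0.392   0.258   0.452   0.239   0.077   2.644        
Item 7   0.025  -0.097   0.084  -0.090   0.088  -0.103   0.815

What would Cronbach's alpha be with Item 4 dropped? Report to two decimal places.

Remaining items: Item 1, Item 2, Item 3, Item 5, Item 6, Item 7 (k = 6).
Σσ²ᵢ = 1.858 + 1.562 + 0.824 + 0.837 + 2.644 + 0.815 = 8.540
σ²_total = 8.540 + 2 × 2.629 = 13.798
α (item deleted) = (6/5)·(1 − 8.540/13.798) = 0.46

α = 0.46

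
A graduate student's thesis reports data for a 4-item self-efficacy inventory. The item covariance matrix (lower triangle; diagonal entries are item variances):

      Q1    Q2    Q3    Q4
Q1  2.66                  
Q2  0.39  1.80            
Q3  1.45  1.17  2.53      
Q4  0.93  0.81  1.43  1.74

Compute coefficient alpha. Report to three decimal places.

Σσᵢ² = 2.66 + 1.80 + 2.53 + 1.74 = 8.73
Σ_{i<j} σ_ij = 6.18
Var(T) = 8.73 + 2 × 6.18 = 21.09
α = (k/(k−1))·(1 − Σσᵢ²/Var(T)) = (4/3)·(1 − 8.73/21.09) = 0.781

coefficient alpha = 0.781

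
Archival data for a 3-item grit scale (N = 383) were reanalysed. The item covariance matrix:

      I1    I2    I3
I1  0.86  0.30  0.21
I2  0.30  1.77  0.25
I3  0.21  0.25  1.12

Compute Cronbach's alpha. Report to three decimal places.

sum of item variances = 0.86 + 1.77 + 1.12 = 3.75
Sum of off-diagonal covariances = 0.76
total variance = 3.75 + 2 × 0.76 = 5.27
α = (k/(k−1))·(1 − sum of item variances/total variance) = (3/2)·(1 − 3.75/5.27) = 0.433

α = 0.433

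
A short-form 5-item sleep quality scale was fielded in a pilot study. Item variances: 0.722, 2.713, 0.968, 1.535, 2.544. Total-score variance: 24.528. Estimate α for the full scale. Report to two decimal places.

ΣVar(i) = 0.722 + 2.713 + 0.968 + 1.535 + 2.544 = 8.482
α = (k/(k−1))·(1 − ΣVar(i)/Var(T)) = (5/4)·(1 − 8.482/24.528) = 0.82

α = 0.82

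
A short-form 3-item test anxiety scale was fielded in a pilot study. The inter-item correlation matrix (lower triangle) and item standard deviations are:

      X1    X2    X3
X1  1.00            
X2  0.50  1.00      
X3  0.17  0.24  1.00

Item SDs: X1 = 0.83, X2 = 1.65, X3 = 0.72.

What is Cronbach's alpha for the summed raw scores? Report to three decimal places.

Cronbach's alpha = 0.529

Σσ²ᵢ = 0.83² + 1.65² + 0.72² = 3.9298
Covariances σ_ij = r_ij · s_i · s_j:
  σ(X1,X2) = 0.50 × 0.83 × 1.65 = 0.6847
  σ(X1,X3) = 0.17 × 0.83 × 0.72 = 0.1016
  σ(X2,X3) = 0.24 × 1.65 × 0.72 = 0.2851
σ²_T = Σσ²ᵢ + 2·Σσ_ij = 3.9298 + 2 × 1.0714 = 6.0726
α = (3/2)·(1 − 3.9298/6.0726) = 0.529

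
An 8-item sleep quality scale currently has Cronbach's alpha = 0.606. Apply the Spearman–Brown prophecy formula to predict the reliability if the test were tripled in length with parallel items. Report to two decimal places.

predicted reliability = 0.82

Length factor m = 3
α' = m·α / (1 + (m−1)·α)
   = 3 × 0.606 / (1 + (3 − 1) × 0.606)
   = 1.8180 / 2.2120 = 0.82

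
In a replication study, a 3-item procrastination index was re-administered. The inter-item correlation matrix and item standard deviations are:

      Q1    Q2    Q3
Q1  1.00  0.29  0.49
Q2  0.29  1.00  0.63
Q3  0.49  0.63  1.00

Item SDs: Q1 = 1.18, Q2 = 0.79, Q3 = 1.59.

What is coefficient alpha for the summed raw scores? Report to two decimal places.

Σσ²ᵢ = 1.18² + 0.79² + 1.59² = 4.5446
Covariances σ_ij = r_ij · s_i · s_j:
  σ(Q1,Q2) = 0.29 × 1.18 × 0.79 = 0.2703
  σ(Q1,Q3) = 0.49 × 1.18 × 1.59 = 0.9193
  σ(Q2,Q3) = 0.63 × 0.79 × 1.59 = 0.7913
σ²_T = Σσ²ᵢ + 2·Σσ_ij = 4.5446 + 2 × 1.9809 = 8.5064
α = (3/2)·(1 − 4.5446/8.5064) = 0.70

coefficient alpha = 0.70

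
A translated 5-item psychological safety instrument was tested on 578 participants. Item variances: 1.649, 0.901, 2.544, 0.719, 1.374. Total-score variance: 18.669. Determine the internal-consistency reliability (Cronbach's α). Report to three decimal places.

Σσᵢ² = 1.649 + 0.901 + 2.544 + 0.719 + 1.374 = 7.187
α = (k/(k−1))·(1 − Σσᵢ²/total variance) = (5/4)·(1 − 7.187/18.669) = 0.769

α = 0.769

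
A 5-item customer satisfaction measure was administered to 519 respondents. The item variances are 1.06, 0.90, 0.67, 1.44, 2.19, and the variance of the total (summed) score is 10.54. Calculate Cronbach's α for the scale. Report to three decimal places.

Cronbach's α = 0.508

sum of item variances = 1.06 + 0.90 + 0.67 + 1.44 + 2.19 = 6.26
α = (k/(k−1))·(1 − sum of item variances/σ²_T) = (5/4)·(1 − 6.26/10.54) = 0.508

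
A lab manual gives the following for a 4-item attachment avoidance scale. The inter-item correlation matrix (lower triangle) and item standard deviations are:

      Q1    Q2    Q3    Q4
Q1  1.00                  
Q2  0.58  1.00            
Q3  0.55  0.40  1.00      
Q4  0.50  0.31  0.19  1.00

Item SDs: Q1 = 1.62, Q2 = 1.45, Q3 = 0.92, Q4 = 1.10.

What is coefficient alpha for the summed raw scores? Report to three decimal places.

Σσ²ᵢ = 1.62² + 1.45² + 0.92² + 1.10² = 6.7833
Covariances σ_ij = r_ij · s_i · s_j:
  σ(Q1,Q2) = 0.58 × 1.62 × 1.45 = 1.3624
  σ(Q1,Q3) = 0.55 × 1.62 × 0.92 = 0.8197
  σ(Q1,Q4) = 0.50 × 1.62 × 1.10 = 0.8910
  σ(Q2,Q3) = 0.40 × 1.45 × 0.92 = 0.5336
  σ(Q2,Q4) = 0.31 × 1.45 × 1.10 = 0.4945
  σ(Q3,Q4) = 0.19 × 0.92 × 1.10 = 0.1923
σ²_T = Σσ²ᵢ + 2·Σσ_ij = 6.7833 + 2 × 4.2935 = 15.3703
α = (4/3)·(1 − 6.7833/15.3703) = 0.745

α = 0.745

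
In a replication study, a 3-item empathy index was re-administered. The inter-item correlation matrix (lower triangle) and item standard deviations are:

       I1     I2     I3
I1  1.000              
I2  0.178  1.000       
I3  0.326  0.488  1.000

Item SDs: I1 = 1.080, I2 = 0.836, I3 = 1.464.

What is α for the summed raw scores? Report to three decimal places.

Σσ²ᵢ = 1.080² + 0.836² + 1.464² = 4.0086
Covariances σ_ij = r_ij · s_i · s_j:
  σ(I1,I2) = 0.178 × 1.080 × 0.836 = 0.1607
  σ(I1,I3) = 0.326 × 1.080 × 1.464 = 0.5154
  σ(I2,I3) = 0.488 × 0.836 × 1.464 = 0.5973
σ²_T = Σσ²ᵢ + 2·Σσ_ij = 4.0086 + 2 × 1.2734 = 6.5554
α = (3/2)·(1 − 4.0086/6.5554) = 0.583

α = 0.583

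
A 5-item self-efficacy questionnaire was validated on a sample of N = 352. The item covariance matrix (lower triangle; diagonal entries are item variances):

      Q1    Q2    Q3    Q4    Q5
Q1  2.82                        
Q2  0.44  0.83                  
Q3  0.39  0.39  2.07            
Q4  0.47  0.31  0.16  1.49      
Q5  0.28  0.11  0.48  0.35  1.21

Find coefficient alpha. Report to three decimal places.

α = 0.557

ΣVar(i) = 2.82 + 0.83 + 2.07 + 1.49 + 1.21 = 8.42
Σ_{i<j} σ_ij = 3.38
total variance = 8.42 + 2 × 3.38 = 15.18
α = (k/(k−1))·(1 − ΣVar(i)/total variance) = (5/4)·(1 − 8.42/15.18) = 0.557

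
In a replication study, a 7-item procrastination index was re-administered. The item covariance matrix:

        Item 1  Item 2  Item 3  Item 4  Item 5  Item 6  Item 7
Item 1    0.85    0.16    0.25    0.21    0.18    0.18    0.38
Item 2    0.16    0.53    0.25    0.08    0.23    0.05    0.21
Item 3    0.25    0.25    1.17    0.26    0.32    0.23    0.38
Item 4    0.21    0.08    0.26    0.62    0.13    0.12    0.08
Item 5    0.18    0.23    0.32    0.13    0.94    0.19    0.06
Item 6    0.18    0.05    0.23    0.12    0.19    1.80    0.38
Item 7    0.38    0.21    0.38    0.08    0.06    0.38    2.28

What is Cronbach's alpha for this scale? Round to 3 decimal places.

sum of item variances = 0.85 + 0.53 + 1.17 + 0.62 + 0.94 + 1.80 + 2.28 = 8.19
Sum of off-diagonal covariances = 4.33
total variance = 8.19 + 2 × 4.33 = 16.85
α = (k/(k−1))·(1 − sum of item variances/total variance) = (7/6)·(1 − 8.19/16.85) = 0.600

Cronbach's alpha = 0.600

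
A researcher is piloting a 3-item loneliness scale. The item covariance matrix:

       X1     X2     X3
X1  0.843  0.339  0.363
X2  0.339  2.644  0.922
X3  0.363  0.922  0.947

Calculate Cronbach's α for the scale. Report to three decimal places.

ΣVar(i) = 0.843 + 2.644 + 0.947 = 4.434
Sum of off-diagonal covariances = 1.624
Var(T) = 4.434 + 2 × 1.624 = 7.682
α = (k/(k−1))·(1 − ΣVar(i)/Var(T)) = (3/2)·(1 − 4.434/7.682) = 0.634

α = 0.634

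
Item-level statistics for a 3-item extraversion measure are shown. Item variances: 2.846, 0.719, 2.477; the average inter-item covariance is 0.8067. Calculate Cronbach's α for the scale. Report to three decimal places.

Σσ²ᵢ = 2.846 + 0.719 + 2.477 = 6.042
Sum of the 3 distinct covariances = 3 × 0.8067 = 2.4201
Var(T) = Σσ²ᵢ + 2·Σcov = 6.042 + 2 × 2.4201 = 10.8822
α = (3/2)·(1 − 6.042/10.8822) = 0.667

Cronbach's α = 0.667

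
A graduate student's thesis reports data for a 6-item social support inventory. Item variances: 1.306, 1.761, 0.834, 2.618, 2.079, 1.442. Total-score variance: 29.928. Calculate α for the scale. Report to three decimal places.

sum of item variances = 1.306 + 1.761 + 0.834 + 2.618 + 2.079 + 1.442 = 10.040
α = (k/(k−1))·(1 − sum of item variances/Var(T)) = (6/5)·(1 − 10.040/29.928) = 0.797

α = 0.797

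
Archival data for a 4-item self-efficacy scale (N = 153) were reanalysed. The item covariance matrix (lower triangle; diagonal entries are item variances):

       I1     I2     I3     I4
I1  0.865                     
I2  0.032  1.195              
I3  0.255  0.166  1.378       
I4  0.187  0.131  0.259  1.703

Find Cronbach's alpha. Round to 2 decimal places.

Σσ²ᵢ = 0.865 + 1.195 + 1.378 + 1.703 = 5.141
Sum of the distinct covariances = 1.030
σ²_T = 5.141 + 2 × 1.030 = 7.201
α = (k/(k−1))·(1 − Σσ²ᵢ/σ²_T) = (4/3)·(1 − 5.141/7.201) = 0.38

Cronbach's alpha = 0.38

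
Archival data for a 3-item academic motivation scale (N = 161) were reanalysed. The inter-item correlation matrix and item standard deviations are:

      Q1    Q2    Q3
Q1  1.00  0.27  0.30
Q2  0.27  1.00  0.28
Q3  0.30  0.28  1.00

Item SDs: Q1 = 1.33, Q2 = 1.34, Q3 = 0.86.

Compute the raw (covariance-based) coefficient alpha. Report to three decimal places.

Σσ²ᵢ = 1.33² + 1.34² + 0.86² = 4.3041
Covariances σ_ij = r_ij · s_i · s_j:
  σ(Q1,Q2) = 0.27 × 1.33 × 1.34 = 0.4812
  σ(Q1,Q3) = 0.30 × 1.33 × 0.86 = 0.3431
  σ(Q2,Q3) = 0.28 × 1.34 × 0.86 = 0.3227
σ²_T = Σσ²ᵢ + 2·Σσ_ij = 4.3041 + 2 × 1.1470 = 6.5981
α = (3/2)·(1 − 4.3041/6.5981) = 0.522

α = 0.522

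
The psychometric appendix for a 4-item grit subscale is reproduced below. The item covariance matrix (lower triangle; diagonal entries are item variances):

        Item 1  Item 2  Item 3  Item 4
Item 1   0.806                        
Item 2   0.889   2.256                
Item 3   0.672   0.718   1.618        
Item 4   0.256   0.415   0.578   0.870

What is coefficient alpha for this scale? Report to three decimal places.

sum of item variances = 0.806 + 2.256 + 1.618 + 0.870 = 5.550
Sum of off-diagonal covariances = 3.528
σ²_total = 5.550 + 2 × 3.528 = 12.606
α = (k/(k−1))·(1 − sum of item variances/σ²_total) = (4/3)·(1 − 5.550/12.606) = 0.746

coefficient alpha = 0.746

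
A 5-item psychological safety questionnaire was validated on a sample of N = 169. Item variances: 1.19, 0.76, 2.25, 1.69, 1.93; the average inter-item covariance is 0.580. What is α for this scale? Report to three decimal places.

α = 0.747

ΣVar(i) = 1.19 + 0.76 + 2.25 + 1.69 + 1.93 = 7.82
Sum of the 10 distinct covariances = 10 × 0.580 = 5.800
Var(T) = ΣVar(i) + 2·Σcov = 7.82 + 2 × 5.800 = 19.420
α = (5/4)·(1 − 7.82/19.420) = 0.747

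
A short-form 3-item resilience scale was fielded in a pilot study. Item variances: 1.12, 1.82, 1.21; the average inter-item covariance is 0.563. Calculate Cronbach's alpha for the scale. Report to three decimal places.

Cronbach's alpha = 0.673

ΣVar(i) = 1.12 + 1.82 + 1.21 = 4.15
Sum of the 3 distinct covariances = 3 × 0.563 = 1.689
total variance = ΣVar(i) + 2·Σcov = 4.15 + 2 × 1.689 = 7.528
α = (3/2)·(1 − 4.15/7.528) = 0.673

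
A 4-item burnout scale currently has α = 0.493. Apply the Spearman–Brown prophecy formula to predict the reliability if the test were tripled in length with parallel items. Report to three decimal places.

Length factor m = 3
α' = m·α / (1 + (m−1)·α)
   = 3 × 0.493 / (1 + (3 − 1) × 0.493)
   = 1.4790 / 1.9860 = 0.745

predicted reliability = 0.745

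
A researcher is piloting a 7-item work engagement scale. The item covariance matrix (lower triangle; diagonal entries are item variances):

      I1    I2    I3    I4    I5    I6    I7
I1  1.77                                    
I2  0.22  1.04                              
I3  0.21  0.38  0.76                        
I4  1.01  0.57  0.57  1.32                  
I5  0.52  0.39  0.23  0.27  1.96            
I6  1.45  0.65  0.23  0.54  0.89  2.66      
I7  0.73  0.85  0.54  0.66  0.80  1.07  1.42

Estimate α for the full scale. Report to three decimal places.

sum of item variances = 1.77 + 1.04 + 0.76 + 1.32 + 1.96 + 2.66 + 1.42 = 10.93
Σ_{i<j} σ_ij = 12.78
total variance = 10.93 + 2 × 12.78 = 36.49
α = (k/(k−1))·(1 − sum of item variances/total variance) = (7/6)·(1 − 10.93/36.49) = 0.817

α = 0.817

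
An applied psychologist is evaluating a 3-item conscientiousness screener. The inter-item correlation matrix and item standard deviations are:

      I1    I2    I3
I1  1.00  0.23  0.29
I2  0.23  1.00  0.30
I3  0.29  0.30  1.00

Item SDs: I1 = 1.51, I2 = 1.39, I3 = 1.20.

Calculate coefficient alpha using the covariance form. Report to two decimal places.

α = 0.52

Σσ²ᵢ = 1.51² + 1.39² + 1.20² = 5.6522
Covariances σ_ij = r_ij · s_i · s_j:
  σ(I1,I2) = 0.23 × 1.51 × 1.39 = 0.4827
  σ(I1,I3) = 0.29 × 1.51 × 1.20 = 0.5255
  σ(I2,I3) = 0.30 × 1.39 × 1.20 = 0.5004
σ²_T = Σσ²ᵢ + 2·Σσ_ij = 5.6522 + 2 × 1.5086 = 8.6694
α = (3/2)·(1 − 5.6522/8.6694) = 0.52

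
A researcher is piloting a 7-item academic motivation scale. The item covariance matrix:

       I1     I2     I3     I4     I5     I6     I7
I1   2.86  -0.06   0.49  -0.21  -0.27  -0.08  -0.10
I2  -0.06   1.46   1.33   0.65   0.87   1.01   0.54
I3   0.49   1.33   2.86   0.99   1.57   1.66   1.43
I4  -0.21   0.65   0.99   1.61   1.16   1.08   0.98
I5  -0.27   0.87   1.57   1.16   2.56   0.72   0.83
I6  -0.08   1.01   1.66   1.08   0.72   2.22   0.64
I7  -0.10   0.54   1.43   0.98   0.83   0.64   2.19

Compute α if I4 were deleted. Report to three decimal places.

Remaining items: I1, I2, I3, I5, I6, I7 (k = 6).
Σσ²ᵢ = 2.86 + 1.46 + 2.86 + 2.56 + 2.22 + 2.19 = 14.15
σ²_total = 14.15 + 2 × 10.58 = 35.31
α (item deleted) = (6/5)·(1 − 14.15/35.31) = 0.719

α = 0.719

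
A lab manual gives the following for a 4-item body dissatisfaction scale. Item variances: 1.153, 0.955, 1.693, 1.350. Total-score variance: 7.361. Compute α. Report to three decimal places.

α = 0.400

Σσᵢ² = 1.153 + 0.955 + 1.693 + 1.350 = 5.151
α = (k/(k−1))·(1 − Σσᵢ²/σ²_T) = (4/3)·(1 − 5.151/7.361) = 0.400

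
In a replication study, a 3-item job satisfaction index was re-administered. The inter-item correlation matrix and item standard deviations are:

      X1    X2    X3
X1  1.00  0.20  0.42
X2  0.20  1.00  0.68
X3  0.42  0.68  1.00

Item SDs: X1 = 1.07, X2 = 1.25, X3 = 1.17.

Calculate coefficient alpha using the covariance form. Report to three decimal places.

Σσ²ᵢ = 1.07² + 1.25² + 1.17² = 4.0763
Covariances σ_ij = r_ij · s_i · s_j:
  σ(X1,X2) = 0.20 × 1.07 × 1.25 = 0.2675
  σ(X1,X3) = 0.42 × 1.07 × 1.17 = 0.5258
  σ(X2,X3) = 0.68 × 1.25 × 1.17 = 0.9945
σ²_T = Σσ²ᵢ + 2·Σσ_ij = 4.0763 + 2 × 1.7878 = 7.6519
α = (3/2)·(1 − 4.0763/7.6519) = 0.701

α = 0.701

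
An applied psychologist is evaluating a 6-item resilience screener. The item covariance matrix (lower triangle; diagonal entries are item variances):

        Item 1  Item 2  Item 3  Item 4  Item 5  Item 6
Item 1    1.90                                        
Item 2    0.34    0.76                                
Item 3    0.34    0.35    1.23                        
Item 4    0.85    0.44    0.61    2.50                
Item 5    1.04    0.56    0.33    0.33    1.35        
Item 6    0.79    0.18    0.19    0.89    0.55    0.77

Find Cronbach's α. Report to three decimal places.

Σσᵢ² = 1.90 + 0.76 + 1.23 + 2.50 + 1.35 + 0.77 = 8.51
Σ_{i<j} σ_ij = 7.79
σ²_T = 8.51 + 2 × 7.79 = 24.09
α = (k/(k−1))·(1 − Σσᵢ²/σ²_T) = (6/5)·(1 − 8.51/24.09) = 0.776

α = 0.776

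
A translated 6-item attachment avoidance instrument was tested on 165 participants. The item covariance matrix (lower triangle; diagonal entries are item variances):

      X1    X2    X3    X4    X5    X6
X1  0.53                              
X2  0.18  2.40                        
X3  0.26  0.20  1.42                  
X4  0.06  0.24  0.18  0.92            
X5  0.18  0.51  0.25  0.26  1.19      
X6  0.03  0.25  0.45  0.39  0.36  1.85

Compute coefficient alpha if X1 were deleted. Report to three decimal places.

Remaining items: X2, X3, X4, X5, X6 (k = 5).
sum of item variances = 2.40 + 1.42 + 0.92 + 1.19 + 1.85 = 7.78
σ²_total = 7.78 + 2 × 3.09 = 13.96
α (item deleted) = (5/4)·(1 − 7.78/13.96) = 0.553

coefficient alpha = 0.553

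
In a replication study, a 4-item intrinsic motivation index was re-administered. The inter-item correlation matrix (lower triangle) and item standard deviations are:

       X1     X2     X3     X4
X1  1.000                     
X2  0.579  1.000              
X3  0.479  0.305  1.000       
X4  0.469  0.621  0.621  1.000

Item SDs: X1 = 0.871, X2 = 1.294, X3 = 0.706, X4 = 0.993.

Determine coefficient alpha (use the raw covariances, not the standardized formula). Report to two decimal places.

coefficient alpha = 0.79

Σσ²ᵢ = 0.871² + 1.294² + 0.706² + 0.993² = 3.9176
Covariances σ_ij = r_ij · s_i · s_j:
  σ(X1,X2) = 0.579 × 0.871 × 1.294 = 0.6526
  σ(X1,X3) = 0.479 × 0.871 × 0.706 = 0.2945
  σ(X1,X4) = 0.469 × 0.871 × 0.993 = 0.4056
  σ(X2,X3) = 0.305 × 1.294 × 0.706 = 0.2786
  σ(X2,X4) = 0.621 × 1.294 × 0.993 = 0.7979
  σ(X3,X4) = 0.621 × 0.706 × 0.993 = 0.4354
σ²_T = Σσ²ᵢ + 2·Σσ_ij = 3.9176 + 2 × 2.8646 = 9.6468
α = (4/3)·(1 − 3.9176/9.6468) = 0.79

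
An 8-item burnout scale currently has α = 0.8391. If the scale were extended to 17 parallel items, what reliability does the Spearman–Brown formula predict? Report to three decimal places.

predicted reliability = 0.917

Length factor m = 17/8 = 2.1250
α' = m·α / (1 + (m−1)·α)
   = 17/8 × 0.8391 / (1 + (17/8 − 1) × 0.8391)
   = 1.7831 / 1.9440 = 0.917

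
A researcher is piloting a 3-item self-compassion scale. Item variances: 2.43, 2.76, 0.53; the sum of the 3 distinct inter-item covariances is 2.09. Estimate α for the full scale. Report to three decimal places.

α = 0.633

sum of item variances = 2.43 + 2.76 + 0.53 = 5.72
Sum of distinct covariances = 2.09
σ²_T = sum of item variances + 2·Σcov = 5.72 + 2 × 2.09 = 9.90
α = (3/2)·(1 − 5.72/9.90) = 0.633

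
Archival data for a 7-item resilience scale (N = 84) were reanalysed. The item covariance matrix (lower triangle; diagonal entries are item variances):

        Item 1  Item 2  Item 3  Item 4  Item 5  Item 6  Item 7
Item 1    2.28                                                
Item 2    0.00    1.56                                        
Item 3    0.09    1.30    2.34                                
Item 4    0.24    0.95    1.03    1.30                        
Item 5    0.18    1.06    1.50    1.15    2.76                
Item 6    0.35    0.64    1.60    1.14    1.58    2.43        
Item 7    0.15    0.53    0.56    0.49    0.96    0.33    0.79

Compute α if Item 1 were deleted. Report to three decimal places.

Remaining items: Item 2, Item 3, Item 4, Item 5, Item 6, Item 7 (k = 6).
Σσᵢ² = 1.56 + 2.34 + 1.30 + 2.76 + 2.43 + 0.79 = 11.18
σ²_total = 11.18 + 2 × 14.82 = 40.82
α (item deleted) = (6/5)·(1 − 11.18/40.82) = 0.871

α = 0.871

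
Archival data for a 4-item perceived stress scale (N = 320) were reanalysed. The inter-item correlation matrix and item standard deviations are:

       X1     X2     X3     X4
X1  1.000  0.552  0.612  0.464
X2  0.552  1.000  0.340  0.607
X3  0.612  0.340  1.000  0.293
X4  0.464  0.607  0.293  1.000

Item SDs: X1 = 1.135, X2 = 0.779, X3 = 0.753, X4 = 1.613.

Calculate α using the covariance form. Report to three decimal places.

α = 0.742

Σσ²ᵢ = 1.135² + 0.779² + 0.753² + 1.613² = 5.0638
Covariances σ_ij = r_ij · s_i · s_j:
  σ(X1,X2) = 0.552 × 1.135 × 0.779 = 0.4881
  σ(X1,X3) = 0.612 × 1.135 × 0.753 = 0.5230
  σ(X1,X4) = 0.464 × 1.135 × 1.613 = 0.8495
  σ(X2,X3) = 0.340 × 0.779 × 0.753 = 0.1994
  σ(X2,X4) = 0.607 × 0.779 × 1.613 = 0.7627
  σ(X3,X4) = 0.293 × 0.753 × 1.613 = 0.3559
σ²_T = Σσ²ᵢ + 2·Σσ_ij = 5.0638 + 2 × 3.1786 = 11.4210
α = (4/3)·(1 − 5.0638/11.4210) = 0.742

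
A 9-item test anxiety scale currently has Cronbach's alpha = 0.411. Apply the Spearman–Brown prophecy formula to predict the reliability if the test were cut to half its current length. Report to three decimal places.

Length factor m = 1/2
α' = m·α / (1 − (1−m)·α)
   = 1/2 × 0.411 / (1 − (1 − 1/2) × 0.411)
   = 0.2055 / 0.7945 = 0.259

predicted reliability = 0.259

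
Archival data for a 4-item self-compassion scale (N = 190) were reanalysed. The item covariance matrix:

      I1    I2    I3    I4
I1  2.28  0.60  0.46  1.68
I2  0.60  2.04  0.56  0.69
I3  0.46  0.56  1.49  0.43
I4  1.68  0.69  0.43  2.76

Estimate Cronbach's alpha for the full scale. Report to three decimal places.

Σσ²ᵢ = 2.28 + 2.04 + 1.49 + 2.76 = 8.57
Σ_{i<j} σ_ij = 4.42
total variance = 8.57 + 2 × 4.42 = 17.41
α = (k/(k−1))·(1 − Σσ²ᵢ/total variance) = (4/3)·(1 − 8.57/17.41) = 0.677

Cronbach's alpha = 0.677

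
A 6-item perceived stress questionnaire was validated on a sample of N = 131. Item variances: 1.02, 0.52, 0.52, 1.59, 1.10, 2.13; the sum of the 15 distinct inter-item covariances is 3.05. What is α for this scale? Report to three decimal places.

sum of item variances = 1.02 + 0.52 + 0.52 + 1.59 + 1.10 + 2.13 = 6.88
Sum of distinct covariances = 3.05
Var(T) = sum of item variances + 2·Σcov = 6.88 + 2 × 3.05 = 12.98
α = (6/5)·(1 − 6.88/12.98) = 0.564

α = 0.564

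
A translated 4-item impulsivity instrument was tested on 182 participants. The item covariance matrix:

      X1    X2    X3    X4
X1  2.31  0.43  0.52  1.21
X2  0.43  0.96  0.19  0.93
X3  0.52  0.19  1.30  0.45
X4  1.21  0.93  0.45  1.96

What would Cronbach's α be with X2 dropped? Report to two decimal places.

Remaining items: X1, X3, X4 (k = 3).
Σσᵢ² = 2.31 + 1.30 + 1.96 = 5.57
σ²_T = 5.57 + 2 × 2.18 = 9.93
α (item deleted) = (3/2)·(1 − 5.57/9.93) = 0.66

α = 0.66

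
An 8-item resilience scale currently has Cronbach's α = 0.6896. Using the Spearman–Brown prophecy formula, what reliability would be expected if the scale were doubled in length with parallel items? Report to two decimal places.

Length factor m = 2
α' = m·α / (1 + (m−1)·α)
   = 2 × 0.6896 / (1 + (2 − 1) × 0.6896)
   = 1.3792 / 1.6896 = 0.82

predicted reliability = 0.82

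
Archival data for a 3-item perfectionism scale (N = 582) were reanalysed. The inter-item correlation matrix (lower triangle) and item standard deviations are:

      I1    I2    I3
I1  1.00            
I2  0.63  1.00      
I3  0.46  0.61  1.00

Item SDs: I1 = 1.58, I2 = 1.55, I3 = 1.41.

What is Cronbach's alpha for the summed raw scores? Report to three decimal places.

Cronbach's alpha = 0.797

Σσ²ᵢ = 1.58² + 1.55² + 1.41² = 6.8870
Covariances σ_ij = r_ij · s_i · s_j:
  σ(I1,I2) = 0.63 × 1.58 × 1.55 = 1.5429
  σ(I1,I3) = 0.46 × 1.58 × 1.41 = 1.0248
  σ(I2,I3) = 0.61 × 1.55 × 1.41 = 1.3332
σ²_T = Σσ²ᵢ + 2·Σσ_ij = 6.8870 + 2 × 3.9009 = 14.6888
α = (3/2)·(1 − 6.8870/14.6888) = 0.797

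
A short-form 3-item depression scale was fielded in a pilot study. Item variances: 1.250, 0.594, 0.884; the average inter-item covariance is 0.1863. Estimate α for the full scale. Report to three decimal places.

Σσᵢ² = 1.250 + 0.594 + 0.884 = 2.728
Sum of the 3 distinct covariances = 3 × 0.1863 = 0.5589
σ²_total = Σσᵢ² + 2·Σcov = 2.728 + 2 × 0.5589 = 3.8458
α = (3/2)·(1 − 2.728/3.8458) = 0.436

α = 0.436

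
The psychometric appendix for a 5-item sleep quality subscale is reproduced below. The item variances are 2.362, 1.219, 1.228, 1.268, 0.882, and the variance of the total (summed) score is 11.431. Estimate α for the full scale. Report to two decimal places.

sum of item variances = 2.362 + 1.219 + 1.228 + 1.268 + 0.882 = 6.959
α = (k/(k−1))·(1 − sum of item variances/Var(T)) = (5/4)·(1 − 6.959/11.431) = 0.49

α = 0.49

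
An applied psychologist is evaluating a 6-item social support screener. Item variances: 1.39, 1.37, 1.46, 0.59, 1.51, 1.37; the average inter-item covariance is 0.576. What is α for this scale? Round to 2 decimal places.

α = 0.83

ΣVar(i) = 1.39 + 1.37 + 1.46 + 0.59 + 1.51 + 1.37 = 7.69
Sum of the 15 distinct covariances = 15 × 0.576 = 8.640
total variance = ΣVar(i) + 2·Σcov = 7.69 + 2 × 8.640 = 24.970
α = (6/5)·(1 − 7.69/24.970) = 0.83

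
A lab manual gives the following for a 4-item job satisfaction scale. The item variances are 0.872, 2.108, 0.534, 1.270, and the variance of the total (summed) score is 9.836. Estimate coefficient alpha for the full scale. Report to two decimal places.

Σσᵢ² = 0.872 + 2.108 + 0.534 + 1.270 = 4.784
α = (k/(k−1))·(1 − Σσᵢ²/total variance) = (4/3)·(1 − 4.784/9.836) = 0.68

coefficient alpha = 0.68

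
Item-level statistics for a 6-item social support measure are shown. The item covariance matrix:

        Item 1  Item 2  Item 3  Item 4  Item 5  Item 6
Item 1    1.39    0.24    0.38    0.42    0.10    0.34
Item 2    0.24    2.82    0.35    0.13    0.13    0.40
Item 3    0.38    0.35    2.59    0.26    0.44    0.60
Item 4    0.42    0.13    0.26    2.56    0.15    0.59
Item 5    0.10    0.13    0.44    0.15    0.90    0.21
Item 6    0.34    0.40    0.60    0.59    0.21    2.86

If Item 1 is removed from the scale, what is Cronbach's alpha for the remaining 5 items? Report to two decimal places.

Remaining items: Item 2, Item 3, Item 4, Item 5, Item 6 (k = 5).
Σσ²ᵢ = 2.82 + 2.59 + 2.56 + 0.90 + 2.86 = 11.73
Var(T) = 11.73 + 2 × 3.26 = 18.25
α (item deleted) = (5/4)·(1 − 11.73/18.25) = 0.45

α = 0.45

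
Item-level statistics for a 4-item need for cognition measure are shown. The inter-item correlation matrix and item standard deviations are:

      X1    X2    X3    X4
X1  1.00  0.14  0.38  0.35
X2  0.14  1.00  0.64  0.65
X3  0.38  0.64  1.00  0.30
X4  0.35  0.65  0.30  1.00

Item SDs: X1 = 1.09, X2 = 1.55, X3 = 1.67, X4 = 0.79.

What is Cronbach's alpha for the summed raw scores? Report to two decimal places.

Σσ²ᵢ = 1.09² + 1.55² + 1.67² + 0.79² = 7.0036
Covariances σ_ij = r_ij · s_i · s_j:
  σ(X1,X2) = 0.14 × 1.09 × 1.55 = 0.2365
  σ(X1,X3) = 0.38 × 1.09 × 1.67 = 0.6917
  σ(X1,X4) = 0.35 × 1.09 × 0.79 = 0.3014
  σ(X2,X3) = 0.64 × 1.55 × 1.67 = 1.6566
  σ(X2,X4) = 0.65 × 1.55 × 0.79 = 0.7959
  σ(X3,X4) = 0.30 × 1.67 × 0.79 = 0.3958
σ²_T = Σσ²ᵢ + 2·Σσ_ij = 7.0036 + 2 × 4.0779 = 15.1594
α = (4/3)·(1 − 7.0036/15.1594) = 0.72

α = 0.72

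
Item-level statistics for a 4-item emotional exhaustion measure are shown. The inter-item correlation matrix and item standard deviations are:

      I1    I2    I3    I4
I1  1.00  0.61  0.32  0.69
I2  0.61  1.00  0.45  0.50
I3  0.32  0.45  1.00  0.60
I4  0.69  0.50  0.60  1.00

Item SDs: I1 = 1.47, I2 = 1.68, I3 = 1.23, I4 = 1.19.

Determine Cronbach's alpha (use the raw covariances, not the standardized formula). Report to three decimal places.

α = 0.809

Σσ²ᵢ = 1.47² + 1.68² + 1.23² + 1.19² = 7.9123
Covariances σ_ij = r_ij · s_i · s_j:
  σ(I1,I2) = 0.61 × 1.47 × 1.68 = 1.5065
  σ(I1,I3) = 0.32 × 1.47 × 1.23 = 0.5786
  σ(I1,I4) = 0.69 × 1.47 × 1.19 = 1.2070
  σ(I2,I3) = 0.45 × 1.68 × 1.23 = 0.9299
  σ(I2,I4) = 0.50 × 1.68 × 1.19 = 0.9996
  σ(I3,I4) = 0.60 × 1.23 × 1.19 = 0.8782
σ²_T = Σσ²ᵢ + 2·Σσ_ij = 7.9123 + 2 × 6.0998 = 20.1119
α = (4/3)·(1 − 7.9123/20.1119) = 0.809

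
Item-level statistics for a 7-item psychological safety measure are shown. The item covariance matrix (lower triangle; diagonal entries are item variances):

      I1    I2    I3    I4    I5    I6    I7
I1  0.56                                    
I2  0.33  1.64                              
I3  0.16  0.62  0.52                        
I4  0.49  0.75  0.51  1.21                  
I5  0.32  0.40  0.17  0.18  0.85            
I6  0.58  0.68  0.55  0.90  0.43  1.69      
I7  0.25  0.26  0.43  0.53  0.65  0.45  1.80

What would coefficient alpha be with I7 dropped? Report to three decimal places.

α = 0.823

Remaining items: I1, I2, I3, I4, I5, I6 (k = 6).
Σσ²ᵢ = 0.56 + 1.64 + 0.52 + 1.21 + 0.85 + 1.69 = 6.47
total variance = 6.47 + 2 × 7.07 = 20.61
α (item deleted) = (6/5)·(1 − 6.47/20.61) = 0.823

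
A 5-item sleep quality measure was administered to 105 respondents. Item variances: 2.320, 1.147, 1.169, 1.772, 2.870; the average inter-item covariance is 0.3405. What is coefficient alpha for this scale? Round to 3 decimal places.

ΣVar(i) = 2.320 + 1.147 + 1.169 + 1.772 + 2.870 = 9.278
Sum of the 10 distinct covariances = 10 × 0.3405 = 3.4050
Var(T) = ΣVar(i) + 2·Σcov = 9.278 + 2 × 3.4050 = 16.0880
α = (5/4)·(1 − 9.278/16.0880) = 0.529

α = 0.529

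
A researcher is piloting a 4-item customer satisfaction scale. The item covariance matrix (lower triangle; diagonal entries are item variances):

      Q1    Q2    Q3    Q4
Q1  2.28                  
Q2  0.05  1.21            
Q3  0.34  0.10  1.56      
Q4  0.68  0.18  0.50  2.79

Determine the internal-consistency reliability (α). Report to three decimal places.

α = 0.427

ΣVar(i) = 2.28 + 1.21 + 1.56 + 2.79 = 7.84
Sum of off-diagonal covariances = 1.85
σ²_total = 7.84 + 2 × 1.85 = 11.54
α = (k/(k−1))·(1 − ΣVar(i)/σ²_total) = (4/3)·(1 − 7.84/11.54) = 0.427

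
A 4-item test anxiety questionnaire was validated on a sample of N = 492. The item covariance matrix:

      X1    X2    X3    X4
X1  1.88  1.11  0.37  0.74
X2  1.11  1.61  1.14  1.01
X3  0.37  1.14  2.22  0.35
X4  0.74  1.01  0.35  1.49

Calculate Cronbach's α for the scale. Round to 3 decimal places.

Σσᵢ² = 1.88 + 1.61 + 2.22 + 1.49 = 7.20
Sum of the distinct covariances = 4.72
σ²_T = 7.20 + 2 × 4.72 = 16.64
α = (k/(k−1))·(1 − Σσᵢ²/σ²_T) = (4/3)·(1 − 7.20/16.64) = 0.756

Cronbach's α = 0.756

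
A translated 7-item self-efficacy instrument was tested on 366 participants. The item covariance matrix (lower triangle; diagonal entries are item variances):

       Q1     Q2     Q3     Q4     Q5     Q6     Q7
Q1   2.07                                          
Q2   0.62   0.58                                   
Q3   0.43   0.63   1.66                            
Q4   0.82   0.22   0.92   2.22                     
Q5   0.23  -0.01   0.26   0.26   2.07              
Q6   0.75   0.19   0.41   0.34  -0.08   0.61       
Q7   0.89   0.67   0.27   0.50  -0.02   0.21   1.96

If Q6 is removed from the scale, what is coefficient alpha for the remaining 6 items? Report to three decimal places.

Remaining items: Q1, Q2, Q3, Q4, Q5, Q7 (k = 6).
Σσ²ᵢ = 2.07 + 0.58 + 1.66 + 2.22 + 2.07 + 1.96 = 10.56
total variance = 10.56 + 2 × 6.69 = 23.94
α (item deleted) = (6/5)·(1 − 10.56/23.94) = 0.671

coefficient alpha = 0.671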